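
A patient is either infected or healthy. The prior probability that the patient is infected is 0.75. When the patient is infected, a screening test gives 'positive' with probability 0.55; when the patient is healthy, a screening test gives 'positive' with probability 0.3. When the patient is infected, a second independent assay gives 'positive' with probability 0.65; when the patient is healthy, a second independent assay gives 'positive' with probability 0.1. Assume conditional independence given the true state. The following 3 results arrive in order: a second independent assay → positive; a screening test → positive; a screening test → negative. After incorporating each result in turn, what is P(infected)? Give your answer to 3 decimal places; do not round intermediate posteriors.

After a second independent assay='positive': P(infected) = 0.65·0.7500 / (0.65·0.7500 + 0.1·0.2500) ≈ 0.9512
After a screening test='positive': P(infected) = 0.55·0.9512 / (0.55·0.9512 + 0.3·0.0488) ≈ 0.9728
After a screening test='negative': P(infected) = 0.45·0.9728 / (0.45·0.9728 + 0.7·0.0272) ≈ 0.9583

0.958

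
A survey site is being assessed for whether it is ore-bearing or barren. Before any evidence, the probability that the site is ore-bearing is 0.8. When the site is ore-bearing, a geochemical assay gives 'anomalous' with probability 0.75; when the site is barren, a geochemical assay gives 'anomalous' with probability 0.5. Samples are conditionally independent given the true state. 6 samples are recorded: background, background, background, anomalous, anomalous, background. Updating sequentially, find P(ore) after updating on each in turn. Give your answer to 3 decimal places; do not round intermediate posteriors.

0.360

After 'background': P(ore) = 0.25·0.8000 / (0.25·0.8000 + 0.5·0.2000) ≈ 0.6667
After 'background': P(ore) = 0.25·0.6667 / (0.25·0.6667 + 0.5·0.3333) ≈ 0.5000
After 'background': P(ore) = 0.25·0.5000 / (0.25·0.5000 + 0.5·0.5000) ≈ 0.3333
After 'anomalous': P(ore) = 0.75·0.3333 / (0.75·0.3333 + 0.5·0.6667) ≈ 0.4286
After 'anomalous': P(ore) = 0.75·0.4286 / (0.75·0.4286 + 0.5·0.5714) ≈ 0.5294
After 'background': P(ore) = 0.25·0.5294 / (0.25·0.5294 + 0.5·0.4706) ≈ 0.3600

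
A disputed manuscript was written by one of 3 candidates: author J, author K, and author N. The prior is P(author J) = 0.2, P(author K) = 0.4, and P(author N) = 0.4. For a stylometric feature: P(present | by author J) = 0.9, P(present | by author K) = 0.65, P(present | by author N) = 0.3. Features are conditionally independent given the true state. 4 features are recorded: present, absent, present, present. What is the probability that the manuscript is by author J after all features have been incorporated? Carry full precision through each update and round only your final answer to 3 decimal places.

0.241

After 'present': normaliser = 0.9·0.2000 + 0.65·0.4000 + 0.3·0.4000; P(author J) ≈ 0.3214, P(author K) ≈ 0.4643, P(author N) ≈ 0.2143
After 'absent': normaliser = 0.1·0.3214 + 0.35·0.4643 + 0.7·0.2143; P(author J) ≈ 0.0933, P(author K) ≈ 0.4715, P(author N) ≈ 0.4352
After 'present': normaliser = 0.9·0.0933 + 0.65·0.4715 + 0.3·0.4352; P(author J) ≈ 0.1611, P(author K) ≈ 0.5883, P(author N) ≈ 0.2506
After 'present': normaliser = 0.9·0.1611 + 0.65·0.5883 + 0.3·0.2506; P(author J) ≈ 0.2406, P(author K) ≈ 0.6346, P(author N) ≈ 0.1248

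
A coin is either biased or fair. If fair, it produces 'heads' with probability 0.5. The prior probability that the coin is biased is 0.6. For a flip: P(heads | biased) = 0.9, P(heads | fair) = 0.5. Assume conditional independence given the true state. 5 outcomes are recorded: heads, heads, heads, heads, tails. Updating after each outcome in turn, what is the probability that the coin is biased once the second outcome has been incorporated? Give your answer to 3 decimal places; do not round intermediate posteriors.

0.829

After 'heads': P(biased) = 0.9·0.6000 / (0.9·0.6000 + 0.5·0.4000) ≈ 0.7297
After 'heads': P(biased) = 0.9·0.7297 / (0.9·0.7297 + 0.5·0.2703) ≈ 0.8294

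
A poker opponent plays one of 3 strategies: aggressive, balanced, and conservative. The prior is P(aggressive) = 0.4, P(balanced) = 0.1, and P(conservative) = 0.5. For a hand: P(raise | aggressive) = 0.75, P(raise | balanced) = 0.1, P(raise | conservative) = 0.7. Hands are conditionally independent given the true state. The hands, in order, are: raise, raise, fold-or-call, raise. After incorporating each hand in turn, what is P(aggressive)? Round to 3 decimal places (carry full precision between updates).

After 'raise': normaliser = 0.75·0.4000 + 0.1·0.1000 + 0.7·0.5000; P(aggressive) ≈ 0.4545, P(balanced) ≈ 0.0152, P(conservative) ≈ 0.5303
After 'raise': normaliser = 0.75·0.4545 + 0.1·0.0152 + 0.7·0.5303; P(aggressive) ≈ 0.4777, P(balanced) ≈ 0.0021, P(conservative) ≈ 0.5202
After 'fold-or-call': normaliser = 0.25·0.4777 + 0.9·0.0021 + 0.3·0.5202; P(aggressive) ≈ 0.4305, P(balanced) ≈ 0.0069, P(conservative) ≈ 0.5626
After 'raise': normaliser = 0.75·0.4305 + 0.1·0.0069 + 0.7·0.5626; P(aggressive) ≈ 0.4501, P(balanced) ≈ 0.0010, P(conservative) ≈ 0.5489

0.450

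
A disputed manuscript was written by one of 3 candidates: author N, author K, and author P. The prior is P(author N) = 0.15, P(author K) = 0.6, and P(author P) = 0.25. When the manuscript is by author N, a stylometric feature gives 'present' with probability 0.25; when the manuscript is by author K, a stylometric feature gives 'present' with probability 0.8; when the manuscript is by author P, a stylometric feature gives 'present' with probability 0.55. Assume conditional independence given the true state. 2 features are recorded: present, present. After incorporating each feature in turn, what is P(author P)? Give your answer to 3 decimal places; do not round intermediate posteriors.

After 'present': normaliser = 0.25·0.1500 + 0.8·0.6000 + 0.55·0.2500; P(author N) ≈ 0.0573, P(author K) ≈ 0.7328, P(author P) ≈ 0.2099
After 'present': normaliser = 0.25·0.0573 + 0.8·0.7328 + 0.55·0.2099; P(author N) ≈ 0.0200, P(author K) ≈ 0.8188, P(author P) ≈ 0.1612

0.161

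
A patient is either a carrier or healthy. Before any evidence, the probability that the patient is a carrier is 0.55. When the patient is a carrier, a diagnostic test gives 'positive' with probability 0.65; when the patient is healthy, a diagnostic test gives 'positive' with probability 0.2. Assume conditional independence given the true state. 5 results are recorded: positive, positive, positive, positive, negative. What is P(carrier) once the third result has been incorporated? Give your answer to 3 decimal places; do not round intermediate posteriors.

0.977

After 'positive': P(carrier) = 0.65·0.5500 / (0.65·0.5500 + 0.2·0.4500) ≈ 0.7989
After 'positive': P(carrier) = 0.65·0.7989 / (0.65·0.7989 + 0.2·0.2011) ≈ 0.9281
After 'positive': P(carrier) = 0.65·0.9281 / (0.65·0.9281 + 0.2·0.0719) ≈ 0.9767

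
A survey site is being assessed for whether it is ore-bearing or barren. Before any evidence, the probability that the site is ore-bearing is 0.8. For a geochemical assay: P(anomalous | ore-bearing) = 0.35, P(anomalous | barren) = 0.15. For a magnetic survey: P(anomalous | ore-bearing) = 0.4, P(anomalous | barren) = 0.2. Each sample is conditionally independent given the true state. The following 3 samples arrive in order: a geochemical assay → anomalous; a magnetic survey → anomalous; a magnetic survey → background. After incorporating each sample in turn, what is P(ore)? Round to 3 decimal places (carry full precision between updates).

Apply Bayes' rule sequentially, carrying P(ore) forward.
After a geochemical assay='anomalous': P(ore) = 0.35·0.8000 / (0.35·0.8000 + 0.15·0.2000) ≈ 0.9032
After a magnetic survey='anomalous': P(ore) = 0.4·0.9032 / (0.4·0.9032 + 0.2·0.0968) ≈ 0.9492
After a magnetic survey='background': P(ore) = 0.6·0.9492 / (0.6·0.9492 + 0.8·0.0508) ≈ 0.9333

0.933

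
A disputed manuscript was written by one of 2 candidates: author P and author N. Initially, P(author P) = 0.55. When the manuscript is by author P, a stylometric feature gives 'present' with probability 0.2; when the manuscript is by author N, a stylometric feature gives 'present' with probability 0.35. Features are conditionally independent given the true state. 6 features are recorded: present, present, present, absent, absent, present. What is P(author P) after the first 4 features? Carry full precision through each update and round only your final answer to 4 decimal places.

After 'present': P(author P) = 0.2·0.5500 / (0.2·0.5500 + 0.35·0.4500) ≈ 0.4112
After 'present': P(author P) = 0.2·0.4112 / (0.2·0.4112 + 0.35·0.5888) ≈ 0.2853
After 'present': P(author P) = 0.2·0.2853 / (0.2·0.2853 + 0.35·0.7147) ≈ 0.1857
After 'absent': P(author P) = 0.8·0.1857 / (0.8·0.1857 + 0.65·0.8143) ≈ 0.2192

0.2192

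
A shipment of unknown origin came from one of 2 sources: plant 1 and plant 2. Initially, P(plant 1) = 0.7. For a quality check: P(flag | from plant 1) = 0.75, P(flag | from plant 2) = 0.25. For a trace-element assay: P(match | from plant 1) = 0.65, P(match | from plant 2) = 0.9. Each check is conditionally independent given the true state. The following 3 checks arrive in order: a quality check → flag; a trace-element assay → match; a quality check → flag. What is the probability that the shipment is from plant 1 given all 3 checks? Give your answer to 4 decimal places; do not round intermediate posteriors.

Apply Bayes' rule sequentially, carrying P(plant 1) forward.
After a quality check='flag': P(plant 1) = 0.75·0.7000 / (0.75·0.7000 + 0.25·0.3000) ≈ 0.8750
After a trace-element assay='match': P(plant 1) = 0.65·0.8750 / (0.65·0.8750 + 0.9·0.1250) ≈ 0.8349
After a quality check='flag': P(plant 1) = 0.75·0.8349 / (0.75·0.8349 + 0.25·0.1651) ≈ 0.9381

0.9381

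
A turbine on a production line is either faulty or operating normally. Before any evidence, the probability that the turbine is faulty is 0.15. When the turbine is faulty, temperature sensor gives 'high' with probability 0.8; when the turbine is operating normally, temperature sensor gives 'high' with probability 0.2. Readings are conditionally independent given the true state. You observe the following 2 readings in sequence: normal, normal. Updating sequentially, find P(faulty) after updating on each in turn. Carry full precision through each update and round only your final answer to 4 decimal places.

0.0109

After 'normal': P(faulty) = 0.2·0.1500 / (0.2·0.1500 + 0.8·0.8500) ≈ 0.0423
After 'normal': P(faulty) = 0.2·0.0423 / (0.2·0.0423 + 0.8·0.9577) ≈ 0.0109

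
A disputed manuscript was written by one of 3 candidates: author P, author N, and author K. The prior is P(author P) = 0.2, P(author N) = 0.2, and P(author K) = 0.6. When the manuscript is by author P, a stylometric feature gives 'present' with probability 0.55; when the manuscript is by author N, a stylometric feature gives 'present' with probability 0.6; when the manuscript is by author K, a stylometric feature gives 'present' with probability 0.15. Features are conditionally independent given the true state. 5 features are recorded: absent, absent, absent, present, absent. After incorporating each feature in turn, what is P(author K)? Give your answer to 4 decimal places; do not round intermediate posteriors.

After 'absent': normaliser = 0.45·0.2000 + 0.4·0.2000 + 0.85·0.6000; P(author P) ≈ 0.1324, P(author N) ≈ 0.1176, P(author K) ≈ 0.7500
After 'absent': normaliser = 0.45·0.1324 + 0.4·0.1176 + 0.85·0.7500; P(author P) ≈ 0.0800, P(author N) ≈ 0.0632, P(author K) ≈ 0.8567
After 'absent': normaliser = 0.45·0.0800 + 0.4·0.0632 + 0.85·0.8567; P(author P) ≈ 0.0456, P(author N) ≈ 0.0320, P(author K) ≈ 0.9223
After 'present': normaliser = 0.55·0.0456 + 0.6·0.0320 + 0.15·0.9223; P(author P) ≈ 0.1374, P(author N) ≈ 0.1052, P(author K) ≈ 0.7574
After 'absent': normaliser = 0.45·0.1374 + 0.4·0.1052 + 0.85·0.7574; P(author P) ≈ 0.0827, P(author N) ≈ 0.0563, P(author K) ≈ 0.8610

0.8610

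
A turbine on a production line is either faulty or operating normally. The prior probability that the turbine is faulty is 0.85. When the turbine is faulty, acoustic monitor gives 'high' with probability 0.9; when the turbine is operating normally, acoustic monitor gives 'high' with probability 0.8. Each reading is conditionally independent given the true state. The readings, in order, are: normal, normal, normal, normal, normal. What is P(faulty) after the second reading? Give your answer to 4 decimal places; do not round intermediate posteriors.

0.5862

After 'normal': P(faulty) = 0.1·0.8500 / (0.1·0.8500 + 0.2·0.1500) ≈ 0.7391
After 'normal': P(faulty) = 0.1·0.7391 / (0.1·0.7391 + 0.2·0.2609) ≈ 0.5862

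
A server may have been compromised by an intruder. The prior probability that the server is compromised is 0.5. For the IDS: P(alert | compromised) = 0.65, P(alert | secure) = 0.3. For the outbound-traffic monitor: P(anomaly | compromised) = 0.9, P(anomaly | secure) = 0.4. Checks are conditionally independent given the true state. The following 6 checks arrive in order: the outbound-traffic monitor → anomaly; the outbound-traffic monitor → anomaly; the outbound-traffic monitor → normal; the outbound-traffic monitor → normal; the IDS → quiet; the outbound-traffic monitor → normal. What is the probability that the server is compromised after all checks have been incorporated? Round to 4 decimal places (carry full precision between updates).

0.0116

After the outbound-traffic monitor='anomaly': P(compromised) = 0.9·0.5000 / (0.9·0.5000 + 0.4·0.5000) ≈ 0.6923
After the outbound-traffic monitor='anomaly': P(compromised) = 0.9·0.6923 / (0.9·0.6923 + 0.4·0.3077) ≈ 0.8351
After the outbound-traffic monitor='normal': P(compromised) = 0.1·0.8351 / (0.1·0.8351 + 0.6·0.1649) ≈ 0.4576
After the outbound-traffic monitor='normal': P(compromised) = 0.1·0.4576 / (0.1·0.4576 + 0.6·0.5424) ≈ 0.1233
After the IDS='quiet': P(compromised) = 0.35·0.1233 / (0.35·0.1233 + 0.7·0.8767) ≈ 0.0657
After the outbound-traffic monitor='normal': P(compromised) = 0.1·0.0657 / (0.1·0.0657 + 0.6·0.9343) ≈ 0.0116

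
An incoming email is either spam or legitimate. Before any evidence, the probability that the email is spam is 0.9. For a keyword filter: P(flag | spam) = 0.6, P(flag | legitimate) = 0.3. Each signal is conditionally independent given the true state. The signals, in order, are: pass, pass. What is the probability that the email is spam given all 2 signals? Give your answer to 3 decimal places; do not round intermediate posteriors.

0.746

After 'pass': P(spam) = 0.4·0.9000 / (0.4·0.9000 + 0.7·0.1000) ≈ 0.8372
After 'pass': P(spam) = 0.4·0.8372 / (0.4·0.8372 + 0.7·0.1628) ≈ 0.7461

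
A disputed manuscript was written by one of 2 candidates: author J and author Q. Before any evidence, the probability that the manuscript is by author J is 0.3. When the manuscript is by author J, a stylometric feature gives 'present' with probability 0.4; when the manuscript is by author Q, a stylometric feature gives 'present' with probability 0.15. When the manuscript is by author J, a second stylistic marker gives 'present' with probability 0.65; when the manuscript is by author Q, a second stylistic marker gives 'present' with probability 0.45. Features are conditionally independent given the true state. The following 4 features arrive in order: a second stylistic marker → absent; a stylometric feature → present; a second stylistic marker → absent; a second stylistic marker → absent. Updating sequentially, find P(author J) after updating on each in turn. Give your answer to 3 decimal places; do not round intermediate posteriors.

After a second stylistic marker='absent': P(author J) = 0.35·0.3000 / (0.35·0.3000 + 0.55·0.7000) ≈ 0.2143
After a stylometric feature='present': P(author J) = 0.4·0.2143 / (0.4·0.2143 + 0.15·0.7857) ≈ 0.4211
After a second stylistic marker='absent': P(author J) = 0.35·0.4211 / (0.35·0.4211 + 0.55·0.5789) ≈ 0.3164
After a second stylistic marker='absent': P(author J) = 0.35·0.3164 / (0.35·0.3164 + 0.55·0.6836) ≈ 0.2275

0.228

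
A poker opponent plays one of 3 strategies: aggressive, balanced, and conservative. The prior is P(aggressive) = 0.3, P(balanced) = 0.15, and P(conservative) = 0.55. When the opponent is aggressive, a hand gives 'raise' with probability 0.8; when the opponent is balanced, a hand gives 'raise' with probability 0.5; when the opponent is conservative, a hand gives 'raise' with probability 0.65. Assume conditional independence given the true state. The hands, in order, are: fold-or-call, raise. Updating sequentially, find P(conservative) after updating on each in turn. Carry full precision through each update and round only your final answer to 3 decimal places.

After 'fold-or-call': normaliser = 0.2·0.3000 + 0.5·0.1500 + 0.35·0.5500; P(aggressive) ≈ 0.1832, P(balanced) ≈ 0.2290, P(conservative) ≈ 0.5878
After 'raise': normaliser = 0.8·0.1832 + 0.5·0.2290 + 0.65·0.5878; P(aggressive) ≈ 0.2279, P(balanced) ≈ 0.1780, P(conservative) ≈ 0.5941

0.594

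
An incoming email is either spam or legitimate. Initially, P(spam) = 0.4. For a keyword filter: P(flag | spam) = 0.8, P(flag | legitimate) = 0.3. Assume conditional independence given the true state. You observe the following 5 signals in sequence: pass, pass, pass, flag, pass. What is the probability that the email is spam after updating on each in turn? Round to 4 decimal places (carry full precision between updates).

0.0117

After 'pass': P(spam) = 0.2·0.4000 / (0.2·0.4000 + 0.7·0.6000) ≈ 0.1600
After 'pass': P(spam) = 0.2·0.1600 / (0.2·0.1600 + 0.7·0.8400) ≈ 0.0516
After 'pass': P(spam) = 0.2·0.0516 / (0.2·0.0516 + 0.7·0.9484) ≈ 0.0153
After 'flag': P(spam) = 0.8·0.0153 / (0.8·0.0153 + 0.3·0.9847) ≈ 0.0398
After 'pass': P(spam) = 0.2·0.0398 / (0.2·0.0398 + 0.7·0.9602) ≈ 0.0117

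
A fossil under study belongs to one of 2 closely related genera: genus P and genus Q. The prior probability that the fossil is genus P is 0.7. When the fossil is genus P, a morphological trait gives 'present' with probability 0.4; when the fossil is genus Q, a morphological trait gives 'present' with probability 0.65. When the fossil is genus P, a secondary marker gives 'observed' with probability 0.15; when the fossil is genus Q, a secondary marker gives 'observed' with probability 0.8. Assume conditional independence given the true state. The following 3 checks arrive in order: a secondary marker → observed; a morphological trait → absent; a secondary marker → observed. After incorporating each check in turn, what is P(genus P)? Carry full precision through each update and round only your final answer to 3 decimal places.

After a secondary marker='observed': P(genus P) = 0.15·0.7000 / (0.15·0.7000 + 0.8·0.3000) ≈ 0.3043
After a morphological trait='absent': P(genus P) = 0.6·0.3043 / (0.6·0.3043 + 0.35·0.6957) ≈ 0.4286
After a secondary marker='observed': P(genus P) = 0.15·0.4286 / (0.15·0.4286 + 0.8·0.5714) ≈ 0.1233

0.123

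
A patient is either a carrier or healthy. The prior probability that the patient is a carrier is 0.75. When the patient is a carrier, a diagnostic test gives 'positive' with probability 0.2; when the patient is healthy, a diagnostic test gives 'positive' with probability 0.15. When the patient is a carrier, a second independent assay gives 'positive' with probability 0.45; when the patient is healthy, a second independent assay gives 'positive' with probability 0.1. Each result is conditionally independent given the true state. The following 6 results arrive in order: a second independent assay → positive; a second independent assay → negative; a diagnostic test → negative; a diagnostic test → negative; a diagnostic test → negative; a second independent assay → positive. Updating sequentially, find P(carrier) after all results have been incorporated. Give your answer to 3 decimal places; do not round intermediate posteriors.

0.969

After a second independent assay='positive': P(carrier) = 0.45·0.7500 / (0.45·0.7500 + 0.1·0.2500) ≈ 0.9310
After a second independent assay='negative': P(carrier) = 0.55·0.9310 / (0.55·0.9310 + 0.9·0.0690) ≈ 0.8919
After a diagnostic test='negative': P(carrier) = 0.8·0.8919 / (0.8·0.8919 + 0.85·0.1081) ≈ 0.8859
After a diagnostic test='negative': P(carrier) = 0.8·0.8859 / (0.8·0.8859 + 0.85·0.1141) ≈ 0.8796
After a diagnostic test='negative': P(carrier) = 0.8·0.8796 / (0.8·0.8796 + 0.85·0.1204) ≈ 0.8731
After a second independent assay='positive': P(carrier) = 0.45·0.8731 / (0.45·0.8731 + 0.1·0.1269) ≈ 0.9687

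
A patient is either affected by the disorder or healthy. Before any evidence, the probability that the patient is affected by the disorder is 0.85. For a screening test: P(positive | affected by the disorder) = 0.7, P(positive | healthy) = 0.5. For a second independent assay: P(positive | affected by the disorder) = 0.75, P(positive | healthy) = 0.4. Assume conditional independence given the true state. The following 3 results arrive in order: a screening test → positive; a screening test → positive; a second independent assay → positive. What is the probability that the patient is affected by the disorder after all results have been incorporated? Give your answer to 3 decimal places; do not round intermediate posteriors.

0.954

Each posterior becomes the prior for the next update.
After a screening test='positive': P(affected) = 0.7·0.8500 / (0.7·0.8500 + 0.5·0.1500) ≈ 0.8881
After a screening test='positive': P(affected) = 0.7·0.8881 / (0.7·0.8881 + 0.5·0.1119) ≈ 0.9174
After a second independent assay='positive': P(affected) = 0.75·0.9174 / (0.75·0.9174 + 0.4·0.0826) ≈ 0.9542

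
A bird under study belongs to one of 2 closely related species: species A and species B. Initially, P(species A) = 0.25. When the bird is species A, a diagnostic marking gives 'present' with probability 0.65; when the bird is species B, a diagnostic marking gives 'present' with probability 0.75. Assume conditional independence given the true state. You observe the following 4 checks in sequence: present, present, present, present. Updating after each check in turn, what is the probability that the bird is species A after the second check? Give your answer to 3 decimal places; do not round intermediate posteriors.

Apply Bayes' rule sequentially, carrying P(species A) forward.
After 'present': P(species A) = 0.65·0.2500 / (0.65·0.2500 + 0.75·0.7500) ≈ 0.2241
After 'present': P(species A) = 0.65·0.2241 / (0.65·0.2241 + 0.75·0.7759) ≈ 0.2002

0.200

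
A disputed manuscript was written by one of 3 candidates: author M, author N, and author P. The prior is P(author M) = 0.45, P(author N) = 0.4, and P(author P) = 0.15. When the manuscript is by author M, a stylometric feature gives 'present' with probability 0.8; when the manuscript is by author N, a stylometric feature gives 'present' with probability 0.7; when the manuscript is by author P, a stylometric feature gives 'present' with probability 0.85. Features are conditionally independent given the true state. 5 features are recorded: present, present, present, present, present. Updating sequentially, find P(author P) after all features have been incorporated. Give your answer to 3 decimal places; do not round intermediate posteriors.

After 'present': normaliser = 0.8·0.4500 + 0.7·0.4000 + 0.85·0.1500; P(author M) ≈ 0.4691, P(author N) ≈ 0.3648, P(author P) ≈ 0.1661
After 'present': normaliser = 0.8·0.4691 + 0.7·0.3648 + 0.85·0.1661; P(author M) ≈ 0.4862, P(author N) ≈ 0.3309, P(author P) ≈ 0.1829
After 'present': normaliser = 0.8·0.4862 + 0.7·0.3309 + 0.85·0.1829; P(author M) ≈ 0.5012, P(author N) ≈ 0.2984, P(author P) ≈ 0.2004
After 'present': normaliser = 0.8·0.5012 + 0.7·0.2984 + 0.85·0.2004; P(author M) ≈ 0.5139, P(author N) ≈ 0.2678, P(author P) ≈ 0.2183
After 'present': normaliser = 0.8·0.5139 + 0.7·0.2678 + 0.85·0.2183; P(author M) ≈ 0.5243, P(author N) ≈ 0.2390, P(author P) ≈ 0.2367

0.237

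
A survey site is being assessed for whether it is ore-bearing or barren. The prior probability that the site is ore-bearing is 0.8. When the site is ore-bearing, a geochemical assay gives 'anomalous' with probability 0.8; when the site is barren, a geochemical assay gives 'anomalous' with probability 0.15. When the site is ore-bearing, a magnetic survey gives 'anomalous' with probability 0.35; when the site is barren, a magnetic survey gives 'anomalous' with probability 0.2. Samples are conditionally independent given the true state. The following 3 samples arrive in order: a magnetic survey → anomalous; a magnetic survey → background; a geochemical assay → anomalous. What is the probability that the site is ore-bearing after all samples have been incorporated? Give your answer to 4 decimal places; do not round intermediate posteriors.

0.9681

Apply Bayes' rule sequentially, carrying P(ore) forward.
After a magnetic survey='anomalous': P(ore) = 0.35·0.8000 / (0.35·0.8000 + 0.2·0.2000) ≈ 0.8750
After a magnetic survey='background': P(ore) = 0.65·0.8750 / (0.65·0.8750 + 0.8·0.1250) ≈ 0.8505
After a geochemical assay='anomalous': P(ore) = 0.8·0.8505 / (0.8·0.8505 + 0.15·0.1495) ≈ 0.9681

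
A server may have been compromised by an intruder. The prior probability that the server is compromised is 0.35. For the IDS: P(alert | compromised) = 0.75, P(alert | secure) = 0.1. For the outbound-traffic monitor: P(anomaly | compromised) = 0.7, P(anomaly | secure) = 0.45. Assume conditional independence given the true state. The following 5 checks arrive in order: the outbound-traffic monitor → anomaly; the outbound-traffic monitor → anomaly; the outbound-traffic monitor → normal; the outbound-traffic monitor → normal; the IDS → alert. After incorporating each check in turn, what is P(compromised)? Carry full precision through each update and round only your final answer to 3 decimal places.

0.744

After the outbound-traffic monitor='anomaly': P(compromised) = 0.7·0.3500 / (0.7·0.3500 + 0.45·0.6500) ≈ 0.4558
After the outbound-traffic monitor='anomaly': P(compromised) = 0.7·0.4558 / (0.7·0.4558 + 0.45·0.5442) ≈ 0.5658
After the outbound-traffic monitor='normal': P(compromised) = 0.3·0.5658 / (0.3·0.5658 + 0.55·0.4342) ≈ 0.4154
After the outbound-traffic monitor='normal': P(compromised) = 0.3·0.4154 / (0.3·0.4154 + 0.55·0.5846) ≈ 0.2794
After the IDS='alert': P(compromised) = 0.75·0.2794 / (0.75·0.2794 + 0.1·0.7206) ≈ 0.7441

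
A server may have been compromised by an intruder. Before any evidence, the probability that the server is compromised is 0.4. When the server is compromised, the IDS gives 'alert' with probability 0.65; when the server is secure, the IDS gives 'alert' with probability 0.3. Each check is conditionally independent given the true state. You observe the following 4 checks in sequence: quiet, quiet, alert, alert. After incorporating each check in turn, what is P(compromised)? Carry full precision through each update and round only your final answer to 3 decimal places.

0.439

After 'quiet': P(compromised) = 0.35·0.4000 / (0.35·0.4000 + 0.7·0.6000) ≈ 0.2500
After 'quiet': P(compromised) = 0.35·0.2500 / (0.35·0.2500 + 0.7·0.7500) ≈ 0.1429
After 'alert': P(compromised) = 0.65·0.1429 / (0.65·0.1429 + 0.3·0.8571) ≈ 0.2653
After 'alert': P(compromised) = 0.65·0.2653 / (0.65·0.2653 + 0.3·0.7347) ≈ 0.4390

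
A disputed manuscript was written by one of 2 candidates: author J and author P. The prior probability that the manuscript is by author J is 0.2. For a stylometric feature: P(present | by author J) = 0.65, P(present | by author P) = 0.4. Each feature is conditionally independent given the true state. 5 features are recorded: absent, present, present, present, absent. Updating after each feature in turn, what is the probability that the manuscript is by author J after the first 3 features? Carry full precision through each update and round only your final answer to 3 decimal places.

0.278

After 'absent': P(author J) = 0.35·0.2000 / (0.35·0.2000 + 0.6·0.8000) ≈ 0.1273
After 'present': P(author J) = 0.65·0.1273 / (0.65·0.1273 + 0.4·0.8727) ≈ 0.1916
After 'present': P(author J) = 0.65·0.1916 / (0.65·0.1916 + 0.4·0.8084) ≈ 0.2780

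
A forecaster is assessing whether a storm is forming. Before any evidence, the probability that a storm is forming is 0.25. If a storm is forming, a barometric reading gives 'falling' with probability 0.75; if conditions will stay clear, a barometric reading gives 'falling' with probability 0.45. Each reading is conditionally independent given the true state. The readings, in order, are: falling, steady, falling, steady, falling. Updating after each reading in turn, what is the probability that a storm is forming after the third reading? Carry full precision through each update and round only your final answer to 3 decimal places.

0.296

Each posterior becomes the prior for the next update.
After 'falling': P(storm) = 0.75·0.2500 / (0.75·0.2500 + 0.45·0.7500) ≈ 0.3571
After 'steady': P(storm) = 0.25·0.3571 / (0.25·0.3571 + 0.55·0.6429) ≈ 0.2016
After 'falling': P(storm) = 0.75·0.2016 / (0.75·0.2016 + 0.45·0.7984) ≈ 0.2962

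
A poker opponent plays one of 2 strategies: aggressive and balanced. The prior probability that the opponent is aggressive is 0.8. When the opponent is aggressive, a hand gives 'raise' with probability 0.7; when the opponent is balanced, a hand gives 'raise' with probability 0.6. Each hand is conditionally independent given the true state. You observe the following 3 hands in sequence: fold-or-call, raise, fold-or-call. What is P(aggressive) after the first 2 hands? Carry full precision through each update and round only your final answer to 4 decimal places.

After 'fold-or-call': P(aggressive) = 0.3·0.8000 / (0.3·0.8000 + 0.4·0.2000) ≈ 0.7500
After 'raise': P(aggressive) = 0.7·0.7500 / (0.7·0.7500 + 0.6·0.2500) ≈ 0.7778

0.7778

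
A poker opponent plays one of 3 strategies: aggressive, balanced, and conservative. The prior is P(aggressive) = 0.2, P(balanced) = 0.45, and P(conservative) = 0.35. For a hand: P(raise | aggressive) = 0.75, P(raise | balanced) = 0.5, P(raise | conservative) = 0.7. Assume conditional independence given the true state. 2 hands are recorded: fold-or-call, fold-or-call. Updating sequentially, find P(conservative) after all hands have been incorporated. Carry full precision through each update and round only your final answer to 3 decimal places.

0.201

Each posterior becomes the prior for the next update.
After 'fold-or-call': normaliser = 0.25·0.2000 + 0.5·0.4500 + 0.3·0.3500; P(aggressive) ≈ 0.1316, P(balanced) ≈ 0.5921, P(conservative) ≈ 0.2763
After 'fold-or-call': normaliser = 0.25·0.1316 + 0.5·0.5921 + 0.3·0.2763; P(aggressive) ≈ 0.0799, P(balanced) ≈ 0.7188, P(conservative) ≈ 0.2013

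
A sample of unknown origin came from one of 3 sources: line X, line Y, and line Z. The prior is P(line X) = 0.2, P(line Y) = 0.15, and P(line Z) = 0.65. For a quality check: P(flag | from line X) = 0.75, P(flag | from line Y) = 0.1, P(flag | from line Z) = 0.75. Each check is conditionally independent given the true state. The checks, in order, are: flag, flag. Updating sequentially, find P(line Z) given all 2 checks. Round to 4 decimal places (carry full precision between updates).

Apply Bayes' rule sequentially, carrying P(line Z) forward.
After 'flag': normaliser = 0.75·0.2000 + 0.1·0.1500 + 0.75·0.6500; P(line X) ≈ 0.2299, P(line Y) ≈ 0.0230, P(line Z) ≈ 0.7471
After 'flag': normaliser = 0.75·0.2299 + 0.1·0.0230 + 0.75·0.7471; P(line X) ≈ 0.2346, P(line Y) ≈ 0.0031, P(line Z) ≈ 0.7623

0.7623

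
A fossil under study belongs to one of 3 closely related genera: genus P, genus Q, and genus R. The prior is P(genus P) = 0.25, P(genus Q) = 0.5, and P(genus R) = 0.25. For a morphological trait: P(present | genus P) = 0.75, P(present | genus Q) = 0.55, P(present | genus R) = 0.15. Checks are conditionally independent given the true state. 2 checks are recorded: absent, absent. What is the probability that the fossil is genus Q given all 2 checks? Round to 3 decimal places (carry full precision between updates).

Each posterior becomes the prior for the next update.
After 'absent': normaliser = 0.25·0.2500 + 0.45·0.5000 + 0.85·0.2500; P(genus P) ≈ 0.1250, P(genus Q) ≈ 0.4500, P(genus R) ≈ 0.4250
After 'absent': normaliser = 0.25·0.1250 + 0.45·0.4500 + 0.85·0.4250; P(genus P) ≈ 0.0525, P(genus Q) ≈ 0.3403, P(genus R) ≈ 0.6071

0.340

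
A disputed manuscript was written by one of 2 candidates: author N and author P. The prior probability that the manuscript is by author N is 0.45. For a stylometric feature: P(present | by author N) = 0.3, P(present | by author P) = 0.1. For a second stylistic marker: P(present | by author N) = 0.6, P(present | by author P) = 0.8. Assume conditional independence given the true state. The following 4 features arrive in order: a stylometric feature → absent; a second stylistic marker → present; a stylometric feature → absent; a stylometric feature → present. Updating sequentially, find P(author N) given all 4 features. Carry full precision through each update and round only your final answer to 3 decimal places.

0.527

Apply Bayes' rule sequentially, carrying P(author N) forward.
After a stylometric feature='absent': P(author N) = 0.7·0.4500 / (0.7·0.4500 + 0.9·0.5500) ≈ 0.3889
After a second stylistic marker='present': P(author N) = 0.6·0.3889 / (0.6·0.3889 + 0.8·0.6111) ≈ 0.3231
After a stylometric feature='absent': P(author N) = 0.7·0.3231 / (0.7·0.3231 + 0.9·0.6769) ≈ 0.2707
After a stylometric feature='present': P(author N) = 0.3·0.2707 / (0.3·0.2707 + 0.1·0.7293) ≈ 0.5269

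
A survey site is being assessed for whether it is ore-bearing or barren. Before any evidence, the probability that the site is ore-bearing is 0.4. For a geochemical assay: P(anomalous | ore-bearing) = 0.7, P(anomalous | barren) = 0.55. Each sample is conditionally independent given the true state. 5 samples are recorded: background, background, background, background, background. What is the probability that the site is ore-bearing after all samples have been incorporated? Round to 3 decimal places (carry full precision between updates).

After 'background': P(ore) = 0.3·0.4000 / (0.3·0.4000 + 0.45·0.6000) ≈ 0.3077
After 'background': P(ore) = 0.3·0.3077 / (0.3·0.3077 + 0.45·0.6923) ≈ 0.2286
After 'background': P(ore) = 0.3·0.2286 / (0.3·0.2286 + 0.45·0.7714) ≈ 0.1649
After 'background': P(ore) = 0.3·0.1649 / (0.3·0.1649 + 0.45·0.8351) ≈ 0.1164
After 'background': P(ore) = 0.3·0.1164 / (0.3·0.1164 + 0.45·0.8836) ≈ 0.0807

0.081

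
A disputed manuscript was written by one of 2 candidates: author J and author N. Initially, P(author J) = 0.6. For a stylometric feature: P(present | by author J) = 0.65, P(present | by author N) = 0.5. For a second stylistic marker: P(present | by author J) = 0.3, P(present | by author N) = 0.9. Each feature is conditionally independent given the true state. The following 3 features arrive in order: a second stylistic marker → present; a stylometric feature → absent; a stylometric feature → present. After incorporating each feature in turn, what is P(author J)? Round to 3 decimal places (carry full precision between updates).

0.313

After a second stylistic marker='present': P(author J) = 0.3·0.6000 / (0.3·0.6000 + 0.9·0.4000) ≈ 0.3333
After a stylometric feature='absent': P(author J) = 0.35·0.3333 / (0.35·0.3333 + 0.5·0.6667) ≈ 0.2593
After a stylometric feature='present': P(author J) = 0.65·0.2593 / (0.65·0.2593 + 0.5·0.7407) ≈ 0.3127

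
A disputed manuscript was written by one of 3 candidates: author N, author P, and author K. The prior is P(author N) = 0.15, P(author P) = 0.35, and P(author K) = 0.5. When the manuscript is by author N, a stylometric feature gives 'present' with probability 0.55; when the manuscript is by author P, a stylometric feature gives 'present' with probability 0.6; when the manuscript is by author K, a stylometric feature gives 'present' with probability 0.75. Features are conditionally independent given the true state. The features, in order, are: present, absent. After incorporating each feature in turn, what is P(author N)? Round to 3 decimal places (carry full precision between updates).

After 'present': normaliser = 0.55·0.1500 + 0.6·0.3500 + 0.75·0.5000; P(author N) ≈ 0.1236, P(author P) ≈ 0.3146, P(author K) ≈ 0.5618
After 'absent': normaliser = 0.45·0.1236 + 0.4·0.3146 + 0.25·0.5618; P(author N) ≈ 0.1728, P(author P) ≈ 0.3909, P(author K) ≈ 0.4363

0.173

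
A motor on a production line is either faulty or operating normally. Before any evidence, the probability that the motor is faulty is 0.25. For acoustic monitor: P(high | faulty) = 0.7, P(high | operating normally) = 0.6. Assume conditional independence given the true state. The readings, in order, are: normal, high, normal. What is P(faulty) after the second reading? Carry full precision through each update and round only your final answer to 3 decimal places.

0.226

Each posterior becomes the prior for the next update.
After 'normal': P(faulty) = 0.3·0.2500 / (0.3·0.2500 + 0.4·0.7500) ≈ 0.2000
After 'high': P(faulty) = 0.7·0.2000 / (0.7·0.2000 + 0.6·0.8000) ≈ 0.2258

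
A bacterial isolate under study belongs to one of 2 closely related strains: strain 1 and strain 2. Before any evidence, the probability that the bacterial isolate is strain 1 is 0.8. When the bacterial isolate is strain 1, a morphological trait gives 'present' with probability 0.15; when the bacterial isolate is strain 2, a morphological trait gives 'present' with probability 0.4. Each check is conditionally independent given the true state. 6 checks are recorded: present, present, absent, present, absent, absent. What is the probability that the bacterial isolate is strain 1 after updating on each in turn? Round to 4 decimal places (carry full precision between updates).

After 'present': P(strain 1) = 0.15·0.8000 / (0.15·0.8000 + 0.4·0.2000) ≈ 0.6000
After 'present': P(strain 1) = 0.15·0.6000 / (0.15·0.6000 + 0.4·0.4000) ≈ 0.3600
After 'absent': P(strain 1) = 0.85·0.3600 / (0.85·0.3600 + 0.6·0.6400) ≈ 0.4435
After 'present': P(strain 1) = 0.15·0.4435 / (0.15·0.4435 + 0.4·0.5565) ≈ 0.2301
After 'absent': P(strain 1) = 0.85·0.2301 / (0.85·0.2301 + 0.6·0.7699) ≈ 0.2974
After 'absent': P(strain 1) = 0.85·0.2974 / (0.85·0.2974 + 0.6·0.7026) ≈ 0.3749

0.3749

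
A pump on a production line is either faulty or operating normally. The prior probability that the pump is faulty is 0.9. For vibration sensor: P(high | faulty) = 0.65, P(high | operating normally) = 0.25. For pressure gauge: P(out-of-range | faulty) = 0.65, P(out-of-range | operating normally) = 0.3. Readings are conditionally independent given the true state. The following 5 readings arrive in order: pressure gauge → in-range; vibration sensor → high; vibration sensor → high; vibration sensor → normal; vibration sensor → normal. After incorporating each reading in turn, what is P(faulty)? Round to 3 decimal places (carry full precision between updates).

Each posterior becomes the prior for the next update.
After pressure gauge='in-range': P(faulty) = 0.35·0.9000 / (0.35·0.9000 + 0.7·0.1000) ≈ 0.8182
After vibration sensor='high': P(faulty) = 0.65·0.8182 / (0.65·0.8182 + 0.25·0.1818) ≈ 0.9213
After vibration sensor='high': P(faulty) = 0.65·0.9213 / (0.65·0.9213 + 0.25·0.0787) ≈ 0.9682
After vibration sensor='normal': P(faulty) = 0.35·0.9682 / (0.35·0.9682 + 0.75·0.0318) ≈ 0.9342
After vibration sensor='normal': P(faulty) = 0.35·0.9342 / (0.35·0.9342 + 0.75·0.0658) ≈ 0.8688

0.869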